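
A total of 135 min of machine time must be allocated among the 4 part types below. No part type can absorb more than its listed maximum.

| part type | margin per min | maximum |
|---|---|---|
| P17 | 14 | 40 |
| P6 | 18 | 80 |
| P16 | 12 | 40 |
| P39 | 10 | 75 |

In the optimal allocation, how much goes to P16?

15

Rank by margin per min: P6 18 > P17 14 > P16 12 > P39 10.
P6 takes 80 to reach its cap of 80 → 55 left.
P17 takes 40 to reach its cap of 40 → 15 left.
P16: +15 (room for 40) → 15. Pool exhausted.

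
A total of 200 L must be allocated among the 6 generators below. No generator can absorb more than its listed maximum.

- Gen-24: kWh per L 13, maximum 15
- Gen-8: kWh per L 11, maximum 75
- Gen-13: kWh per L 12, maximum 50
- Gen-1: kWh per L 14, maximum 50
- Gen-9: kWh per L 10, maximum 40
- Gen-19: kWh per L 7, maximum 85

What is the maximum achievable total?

Rank by kWh per L: Gen-1 14 > Gen-24 13 > Gen-13 12 > Gen-8 11 > Gen-9 10 > Gen-19 7.
Gen-1: +50 to 50 (cap) → 150 left.
Gen-24: +15 to 15 (cap) → 135 left.
Give Gen-13 50 to hit its cap of 50 → 85 left.
Gen-8: +75 to 75 (cap) → 10 left.
Only 10 left; Gen-9 takes them to reach 10.
Total = 13×15 + 11×75 + 12×50 + 14×50 + 10×10 = 2420.

2420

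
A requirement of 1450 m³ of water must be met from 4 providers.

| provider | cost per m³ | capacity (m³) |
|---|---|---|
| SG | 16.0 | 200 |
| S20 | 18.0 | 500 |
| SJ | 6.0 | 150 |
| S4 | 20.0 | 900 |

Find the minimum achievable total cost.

Cheapest first:
SJ at 6.0: take all 150 m³ — 1300 still needed.
SG at 16.0: take all 200 m³ — 1100 still needed.
S20 (18.0): use full 500 — 600 m³ to go.
S4 at 20.0: take 600 of its 900 — requirement met.
Cost = 150×6.0 + 200×16.0 + 500×18.0 + 600×20.0 = 25100.

25100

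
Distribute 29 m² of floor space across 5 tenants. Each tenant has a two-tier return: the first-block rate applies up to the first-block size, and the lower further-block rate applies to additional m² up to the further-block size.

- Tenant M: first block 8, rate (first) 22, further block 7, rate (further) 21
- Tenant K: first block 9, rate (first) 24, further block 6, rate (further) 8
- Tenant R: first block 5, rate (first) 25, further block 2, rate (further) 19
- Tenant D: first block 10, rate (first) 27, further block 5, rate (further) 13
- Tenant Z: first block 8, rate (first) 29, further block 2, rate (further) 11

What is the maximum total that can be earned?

771

Treat each block as its own option and order by rate: Tenant Z/first 29 > Tenant D/first 27 > Tenant R/first 25 > Tenant K/first 24 > Tenant M/first 22 > Tenant M/second 21 > Tenant R/second 19 > Tenant D/second 13 > Tenant Z/second 11 > Tenant K/second 8.
Tenant Z/first (29): +8 ; 21 left.
Fill Tenant D first block (10 at 27) ; 11 left.
Fill Tenant R first block (5 at 25) ; 6 left.
Tenant K/first: +6 of 9 at 24; pool empty.
Total = 29×8 + 27×10 + 25×5 + 24×6 = 771.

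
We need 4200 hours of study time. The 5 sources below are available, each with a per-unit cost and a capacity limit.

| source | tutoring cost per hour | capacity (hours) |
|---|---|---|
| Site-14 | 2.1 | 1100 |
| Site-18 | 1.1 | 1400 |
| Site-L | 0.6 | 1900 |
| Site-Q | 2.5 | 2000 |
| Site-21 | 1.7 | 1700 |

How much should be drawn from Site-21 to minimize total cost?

Fill from the cheapest source first.
Take 1900 from Site-L at 0.6 → need 2300 more.
Site-18 at 1.1: take all 1400 hours → 900 still needed.
Site-21 at 1.7: take 900 of its 1700 → requirement met.
Site-14, Site-Q: unused.

900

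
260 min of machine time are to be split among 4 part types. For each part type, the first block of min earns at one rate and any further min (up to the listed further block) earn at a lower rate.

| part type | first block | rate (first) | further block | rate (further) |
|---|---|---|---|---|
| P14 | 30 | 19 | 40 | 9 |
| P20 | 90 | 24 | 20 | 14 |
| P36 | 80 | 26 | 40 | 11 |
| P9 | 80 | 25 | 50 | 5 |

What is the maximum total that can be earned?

6430

Rank every tier by rate: P36/tier1 26 > P9/tier1 25 > P20/tier1 24 > P14/tier1 19 > P20/tier2 14 > P36/tier2 11 > P14/tier2 9 > P9/tier2 5.
P36/tier1 (26): +80 → 180 left.
P9/tier1 (25): +80 → 100 left.
P20 tier1 at 24: fill all 90 → 10 left.
P14/tier1: +10 of 30 at 19; pool empty.
Total = 26×80 + 25×80 + 24×90 + 19×10 = 6430.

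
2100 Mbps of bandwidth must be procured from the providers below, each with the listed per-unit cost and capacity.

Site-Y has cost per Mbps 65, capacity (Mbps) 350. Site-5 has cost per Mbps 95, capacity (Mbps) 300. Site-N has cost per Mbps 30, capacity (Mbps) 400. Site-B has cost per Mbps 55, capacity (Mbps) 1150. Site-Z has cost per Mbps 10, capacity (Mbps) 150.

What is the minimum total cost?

104250

Fill from the cheapest provider first.
Take 150 from Site-Z at 10 → need 1950 more.
Site-N (30): use full 400 → 1550 Mbps to go.
Site-B (55): use full 1150 → 400 Mbps to go.
Site-Y (65): use full 350 → 50 Mbps to go.
Take 50 from Site-5 at 95 to finish.
Cost = 150×10 + 400×30 + 1150×55 + 350×65 + 50×95 = 104250.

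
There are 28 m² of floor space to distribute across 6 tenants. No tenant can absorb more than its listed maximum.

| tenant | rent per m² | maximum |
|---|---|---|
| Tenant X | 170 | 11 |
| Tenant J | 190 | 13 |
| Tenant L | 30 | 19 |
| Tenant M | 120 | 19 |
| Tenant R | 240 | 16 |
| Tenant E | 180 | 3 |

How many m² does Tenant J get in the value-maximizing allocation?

12

Highest rent per m² first: Tenant R 240 > Tenant J 190 > Tenant E 180 > Tenant X 170 > Tenant M 120 > Tenant L 30.
Tenant R: +16 to 16 (cap) ; 12 left.
Tenant J has room for 13 but only 12 remain, so it gets 12.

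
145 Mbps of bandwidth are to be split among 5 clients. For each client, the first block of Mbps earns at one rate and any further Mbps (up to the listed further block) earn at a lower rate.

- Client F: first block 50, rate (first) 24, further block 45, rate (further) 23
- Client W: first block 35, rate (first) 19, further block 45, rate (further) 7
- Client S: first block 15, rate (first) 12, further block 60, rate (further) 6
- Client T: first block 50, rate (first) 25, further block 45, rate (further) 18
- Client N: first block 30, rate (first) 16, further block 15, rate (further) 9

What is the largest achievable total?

3485

Treat each block as its own option and order by rate: Client T/tier1 25 > Client F/tier1 24 > Client F/tier2 23 > Client W/tier1 19 > Client T/tier2 18 > Client N/tier1 16 > Client S/tier1 12 > Client N/tier2 9 > Client W/tier2 7 > Client S/tier2 6.
Client T/tier1 (25): +50 — 95 left.
Client F tier1 at 24: fill all 50 — 45 left.
Client F/tier2 (23): +45 — 0 left.
Total = 25×50 + 24×50 + 23×45 = 3485.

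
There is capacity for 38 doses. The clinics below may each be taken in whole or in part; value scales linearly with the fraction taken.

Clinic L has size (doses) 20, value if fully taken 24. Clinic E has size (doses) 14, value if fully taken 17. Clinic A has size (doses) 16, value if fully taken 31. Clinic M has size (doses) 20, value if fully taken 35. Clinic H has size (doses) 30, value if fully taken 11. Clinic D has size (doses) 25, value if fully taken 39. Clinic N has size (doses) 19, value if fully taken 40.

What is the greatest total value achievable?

Best value per unit of size first: Clinic N 40/19≈2.11, Clinic A 31/16≈1.94, Clinic M 35/20≈1.75, Clinic D 39/25≈1.56, Clinic E 17/14≈1.21, Clinic L 24/20≈1.2, Clinic H 11/30≈0.367.
Take all of Clinic N (19 doses, value 40) → 19 doses left.
Take all of Clinic A (16 doses, value 31) → 3 doses left.
3 doses left: a 3/20 share of Clinic M gives 35×3/20 = 5.25.
Total value = 76.25.

76.25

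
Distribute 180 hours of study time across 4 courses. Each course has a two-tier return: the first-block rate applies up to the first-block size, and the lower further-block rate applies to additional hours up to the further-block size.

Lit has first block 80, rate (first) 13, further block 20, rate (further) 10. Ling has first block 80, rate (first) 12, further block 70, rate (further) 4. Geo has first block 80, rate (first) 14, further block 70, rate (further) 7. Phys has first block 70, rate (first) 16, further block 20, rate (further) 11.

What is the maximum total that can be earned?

Order all 8 blocks by rate: Phys/tier1 16 > Geo/tier1 14 > Lit/tier1 13 > Ling/tier1 12 > Phys/tier2 11 > Lit/tier2 10 > Geo/tier2 7 > Ling/tier2 4.
Phys/tier1 (16): +70 ; 110 left.
Geo/tier1 (14): +80 ; 30 left.
30 remain; put them into Lit tier1 at 13.
Total = 16×70 + 14×80 + 13×30 = 2630.

2630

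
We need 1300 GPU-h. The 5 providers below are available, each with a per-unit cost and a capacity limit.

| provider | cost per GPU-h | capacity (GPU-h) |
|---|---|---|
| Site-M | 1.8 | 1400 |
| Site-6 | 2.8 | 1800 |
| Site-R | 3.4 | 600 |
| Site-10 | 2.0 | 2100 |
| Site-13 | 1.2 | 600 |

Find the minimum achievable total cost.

Use providers in increasing cost order.
Take 600 from Site-13 at 1.2 ; need 700 more.
Site-M (1.8): take the remaining 700 ; done.
Site-10, Site-6, Site-R: unused.
Cost = 600×1.2 + 700×1.8 = 1980.

1980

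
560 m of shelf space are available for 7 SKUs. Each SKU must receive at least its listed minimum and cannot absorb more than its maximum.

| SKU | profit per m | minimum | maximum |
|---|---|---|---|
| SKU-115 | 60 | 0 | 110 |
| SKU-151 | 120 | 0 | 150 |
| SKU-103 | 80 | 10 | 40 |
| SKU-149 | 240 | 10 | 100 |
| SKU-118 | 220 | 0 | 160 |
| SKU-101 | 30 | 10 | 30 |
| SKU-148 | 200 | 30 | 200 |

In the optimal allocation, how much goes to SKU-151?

Meeting every minimum uses 0+0+10+10+0+10+30 = 60 m, leaving 500.
Highest profit per m first: SKU-149 240 > SKU-118 220 > SKU-148 200 > SKU-151 120 > SKU-103 80 > SKU-115 60 > SKU-101 30.
SKU-149 takes 90 more to reach its cap of 100 → 410 left.
Give SKU-118 160 more to hit its cap of 160 → 250 left.
SKU-148 takes 170 more to reach its cap of 200 → 80 left.
Only 80 left; SKU-151 takes them to reach 80.

80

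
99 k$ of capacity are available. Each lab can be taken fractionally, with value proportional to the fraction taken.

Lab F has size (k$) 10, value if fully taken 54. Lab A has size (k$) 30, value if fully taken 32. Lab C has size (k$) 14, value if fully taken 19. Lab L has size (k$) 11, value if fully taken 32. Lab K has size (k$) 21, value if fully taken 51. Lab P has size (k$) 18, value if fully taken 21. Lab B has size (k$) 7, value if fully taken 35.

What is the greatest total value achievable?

Sort by value density: Lab F 54/10≈5.4, Lab B 35/7≈5, Lab L 32/11≈2.91, Lab K 51/21≈2.43, Lab C 19/14≈1.36, Lab P 21/18≈1.17, Lab A 32/30≈1.07.
Lab F: take in full, 10 k$ for value 54 ; 89 left.
Take all of Lab B (7 k$, value 35) ; 82 k$ left.
Take all of Lab L (11 k$, value 32) ; 71 k$ left.
Take all of Lab K (21 k$, value 51) ; 50 k$ left.
All 14 k$ of Lab C fit (value 19) ; 36 remain.
Take all of Lab P (18 k$, value 21) ; 18 k$ left.
Only 18 k$ remain; take 18/30 of Lab A for value 32×18/30 = 19.2.
Total value = 231.2.

231.2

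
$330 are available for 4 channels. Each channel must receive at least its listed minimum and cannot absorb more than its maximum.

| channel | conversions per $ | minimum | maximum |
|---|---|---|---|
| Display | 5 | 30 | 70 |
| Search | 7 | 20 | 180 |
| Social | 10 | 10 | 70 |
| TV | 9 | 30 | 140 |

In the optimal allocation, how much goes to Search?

Meeting every minimum uses 30+20+10+30 = 90 $, leaving 240.
Highest conversions per $ first: Social 10 > TV 9 > Search 7 > Display 5.
Social takes 60 more to reach its cap of 70 ; 180 left.
TV: +110 to 140 (cap) ; 70 left.
Search has room for 160 more but only 70 remain, so it gets 90.

90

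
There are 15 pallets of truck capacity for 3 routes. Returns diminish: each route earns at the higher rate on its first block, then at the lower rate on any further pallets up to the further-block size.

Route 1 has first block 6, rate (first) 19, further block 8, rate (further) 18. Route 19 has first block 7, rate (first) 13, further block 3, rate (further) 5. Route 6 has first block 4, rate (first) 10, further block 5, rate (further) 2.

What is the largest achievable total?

Order all 6 blocks by rate: Route 1/T1 19 > Route 1/T2 18 > Route 19/T1 13 > Route 6/T1 10 > Route 19/T2 5 > Route 6/T2 2.
Fill Route 1 T1 block (6 at 19) ; 9 left.
Fill Route 1 T2 block (8 at 18) ; 1 left.
1 remain; put them into Route 19 T1 at 13.
Total = 19×6 + 18×8 + 13×1 = 271.

271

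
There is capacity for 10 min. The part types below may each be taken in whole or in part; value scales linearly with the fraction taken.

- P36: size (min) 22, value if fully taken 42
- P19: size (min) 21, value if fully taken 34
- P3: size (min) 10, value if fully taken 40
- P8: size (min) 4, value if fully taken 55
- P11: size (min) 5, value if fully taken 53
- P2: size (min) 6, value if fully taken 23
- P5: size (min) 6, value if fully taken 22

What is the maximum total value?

Best value per unit of size first: P8 55/4≈13.8, P11 53/5≈10.6, P3 40/10≈4, P2 23/6≈3.83, P5 22/6≈3.67, P36 42/22≈1.91, P19 34/21≈1.62.
All 4 min of P8 fit (value 55) ; 6 remain.
All 5 min of P11 fit (value 53) ; 1 remain.
1 min left: a 1/10 share of P3 gives 40×1/10 = 4.
Total value = 112.

112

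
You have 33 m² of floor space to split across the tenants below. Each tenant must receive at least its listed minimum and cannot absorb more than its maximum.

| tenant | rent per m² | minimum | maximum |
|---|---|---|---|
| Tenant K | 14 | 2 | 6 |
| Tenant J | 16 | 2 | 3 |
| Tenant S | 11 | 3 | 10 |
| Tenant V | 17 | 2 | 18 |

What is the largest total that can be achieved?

504

Meeting every minimum uses 2+2+3+2 = 9 m², leaving 24.
Rank by rent per m²: Tenant V 17 > Tenant J 16 > Tenant K 14 > Tenant S 11.
Tenant V: +16 to 18 (cap) → 8 left.
Give Tenant J 1 more to hit its cap of 3 → 7 left.
Tenant K: +4 to 6 (cap) → 3 left.
Tenant S has room for 7 more but only 3 remain, so it gets 6.
Total = 14×6 + 16×3 + 11×6 + 17×18 = 504.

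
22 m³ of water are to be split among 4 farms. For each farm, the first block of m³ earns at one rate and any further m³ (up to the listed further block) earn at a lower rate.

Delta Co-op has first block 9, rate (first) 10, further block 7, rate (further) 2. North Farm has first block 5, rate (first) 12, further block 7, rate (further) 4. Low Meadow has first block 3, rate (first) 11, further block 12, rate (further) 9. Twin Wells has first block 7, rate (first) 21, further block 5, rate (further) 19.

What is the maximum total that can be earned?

355

Order all 8 blocks by rate: Twin Wells/T1 21 > Twin Wells/T2 19 > North Farm/T1 12 > Low Meadow/T1 11 > Delta Co-op/T1 10 > Low Meadow/T2 9 > North Farm/T2 4 > Delta Co-op/T2 2.
Twin Wells T1 at 21: fill all 7 ; 15 left.
Twin Wells T2 at 19: fill all 5 ; 10 left.
North Farm/T1 (12): +5 ; 5 left.
Fill Low Meadow T1 block (3 at 11) ; 2 left.
2 remain; put them into Delta Co-op T1 at 10.
Total = 21×7 + 19×5 + 12×5 + 11×3 + 10×2 = 355.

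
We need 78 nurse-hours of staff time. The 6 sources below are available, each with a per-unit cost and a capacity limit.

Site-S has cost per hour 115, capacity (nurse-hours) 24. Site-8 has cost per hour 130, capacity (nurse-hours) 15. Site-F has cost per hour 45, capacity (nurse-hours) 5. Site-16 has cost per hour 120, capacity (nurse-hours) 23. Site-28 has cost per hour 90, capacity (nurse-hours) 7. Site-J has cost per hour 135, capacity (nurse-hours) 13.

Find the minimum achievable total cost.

Cheapest first:
Site-F (45): use full 5 ; 73 nurse-hours to go.
Site-28 at 90: take all 7 nurse-hours ; 66 still needed.
Site-S at 115: take all 24 nurse-hours ; 42 still needed.
Site-16 at 120: take all 23 nurse-hours ; 19 still needed.
Site-8 (130): use full 15 ; 4 nurse-hours to go.
Site-J at 135: take 4 of its 13 ; requirement met.
Cost = 5×45 + 7×90 + 24×115 + 23×120 + 15×130 + 4×135 = 8865.

8865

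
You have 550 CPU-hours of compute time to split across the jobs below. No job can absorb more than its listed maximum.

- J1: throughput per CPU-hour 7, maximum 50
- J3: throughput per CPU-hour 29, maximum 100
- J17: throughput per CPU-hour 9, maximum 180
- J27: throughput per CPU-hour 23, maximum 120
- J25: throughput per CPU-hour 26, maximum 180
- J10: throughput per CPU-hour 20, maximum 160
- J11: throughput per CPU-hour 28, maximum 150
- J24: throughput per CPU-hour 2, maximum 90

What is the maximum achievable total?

Rank by throughput per CPU-hour: J3 29 > J11 28 > J25 26 > J27 23 > J10 20 > J17 9 > J1 7 > J24 2.
J3: +100 to 100 (cap) → 450 left.
Give J11 150 to hit its cap of 150 → 300 left.
J25: +180 to 180 (cap) → 120 left.
Give J27 120 to hit its cap of 120 → 0 left.
Total = 29×100 + 23×120 + 26×180 + 28×150 = 14540.

14540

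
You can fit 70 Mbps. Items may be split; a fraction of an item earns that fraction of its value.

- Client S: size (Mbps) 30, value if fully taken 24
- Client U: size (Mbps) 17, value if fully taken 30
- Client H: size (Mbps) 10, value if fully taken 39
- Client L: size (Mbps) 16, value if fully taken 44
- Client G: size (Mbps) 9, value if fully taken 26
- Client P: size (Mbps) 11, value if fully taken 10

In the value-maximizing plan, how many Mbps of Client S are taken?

Sort by value density: Client H 39/10≈3.9, Client G 26/9≈2.89, Client L 44/16≈2.75, Client U 30/17≈1.76, Client P 10/11≈0.909, Client S 24/30≈0.8.
Take all of Client H (10 Mbps, value 39) ; 60 Mbps left.
Client G: take in full, 9 Mbps for value 26 ; 51 left.
Take all of Client L (16 Mbps, value 44) ; 35 Mbps left.
Take all of Client U (17 Mbps, value 30) ; 18 Mbps left.
All 11 Mbps of Client P fit (value 10) ; 7 remain.
Only 7 Mbps remain; take 7/30 of Client S for value 24×7/30 = 5.6.

7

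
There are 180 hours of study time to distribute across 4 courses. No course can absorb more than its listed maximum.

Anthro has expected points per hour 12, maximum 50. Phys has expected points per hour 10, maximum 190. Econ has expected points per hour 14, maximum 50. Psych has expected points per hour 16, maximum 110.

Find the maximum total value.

Rank by expected points per hour: Psych 16 > Econ 14 > Anthro 12 > Phys 10.
Psych: +110 to 110 (cap) ; 70 left.
Econ takes 50 to reach its cap of 50 ; 20 left.
Anthro: +20 (room for 50) → 20. Pool exhausted.
Total = 12×20 + 14×50 + 16×110 = 2700.

2700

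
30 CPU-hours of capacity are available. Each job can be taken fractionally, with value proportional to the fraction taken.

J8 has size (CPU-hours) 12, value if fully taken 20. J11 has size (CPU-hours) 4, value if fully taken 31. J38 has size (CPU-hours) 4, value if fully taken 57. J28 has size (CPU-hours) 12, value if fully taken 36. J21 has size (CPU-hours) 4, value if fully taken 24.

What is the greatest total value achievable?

Best value per unit of size first: J38 57/4≈14.2, J11 31/4≈7.75, J21 24/4≈6, J28 36/12≈3, J8 20/12≈1.67.
Take all of J38 (4 CPU-hours, value 57) → 26 CPU-hours left.
All 4 CPU-hours of J11 fit (value 31) → 22 remain.
Take all of J21 (4 CPU-hours, value 24) → 18 CPU-hours left.
J28: take in full, 12 CPU-hours for value 36 → 6 left.
Fill the last 6 CPU-hours with part of J8: 6/12 of it earns 10.
Total value = 158.

158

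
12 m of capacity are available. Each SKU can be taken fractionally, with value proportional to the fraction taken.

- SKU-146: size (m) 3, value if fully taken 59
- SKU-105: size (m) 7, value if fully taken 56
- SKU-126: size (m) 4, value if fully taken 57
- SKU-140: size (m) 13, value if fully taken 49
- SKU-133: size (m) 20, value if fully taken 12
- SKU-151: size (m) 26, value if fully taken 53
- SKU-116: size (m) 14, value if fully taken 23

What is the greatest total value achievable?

156

Best value per unit of size first: SKU-146 59/3≈19.7, SKU-126 57/4≈14.2, SKU-105 56/7≈8, SKU-140 49/13≈3.77, SKU-151 53/26≈2.04, SKU-116 23/14≈1.64, SKU-133 12/20≈0.6.
Take all of SKU-146 (3 m, value 59) — 9 m left.
SKU-126: take in full, 4 m for value 57 — 5 left.
5 m left: a 5/7 share of SKU-105 gives 56×5/7 = 40.
Total value = 156.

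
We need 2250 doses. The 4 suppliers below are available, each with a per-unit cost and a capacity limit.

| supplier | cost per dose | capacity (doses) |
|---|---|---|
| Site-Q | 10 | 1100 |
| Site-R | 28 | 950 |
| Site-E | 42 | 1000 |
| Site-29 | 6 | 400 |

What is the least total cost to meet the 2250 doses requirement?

Fill from the cheapest supplier first.
Site-29 at 6: take all 400 doses — 1850 still needed.
Site-Q (10): use full 1100 — 750 doses to go.
Take 750 from Site-R at 28 to finish.
Site-E: unused.
Cost = 400×6 + 1100×10 + 750×28 = 34400.

34400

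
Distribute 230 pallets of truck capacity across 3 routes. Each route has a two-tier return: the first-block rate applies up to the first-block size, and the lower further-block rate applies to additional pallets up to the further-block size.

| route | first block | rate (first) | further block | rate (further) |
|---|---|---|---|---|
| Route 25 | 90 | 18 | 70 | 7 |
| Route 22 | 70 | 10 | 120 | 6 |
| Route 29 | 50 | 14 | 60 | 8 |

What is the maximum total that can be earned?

3180

Order all 6 blocks by rate: Route 25/first 18 > Route 29/first 14 > Route 22/first 10 > Route 29/second 8 > Route 25/second 7 > Route 22/second 6.
Route 25 first at 18: fill all 90 → 140 left.
Route 29 first at 14: fill all 50 → 90 left.
Fill Route 22 first block (70 at 10) → 20 left.
Route 29 second at 8: only 20 left, fill 20.
Total = 18×90 + 14×50 + 10×70 + 8×20 = 3180.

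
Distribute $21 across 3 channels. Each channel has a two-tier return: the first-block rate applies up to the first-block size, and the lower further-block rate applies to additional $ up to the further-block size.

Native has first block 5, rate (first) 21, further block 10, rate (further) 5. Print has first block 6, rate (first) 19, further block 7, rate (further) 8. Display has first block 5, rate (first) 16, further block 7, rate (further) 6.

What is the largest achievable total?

Order all 6 blocks by rate: Native/tier1 21 > Print/tier1 19 > Display/tier1 16 > Print/tier2 8 > Display/tier2 6 > Native/tier2 5.
Fill Native tier1 block (5 at 21) — 16 left.
Fill Print tier1 block (6 at 19) — 10 left.
Fill Display tier1 block (5 at 16) — 5 left.
Print tier2 at 8: only 5 left, fill 5.
Total = 21×5 + 19×6 + 16×5 + 8×5 = 339.

339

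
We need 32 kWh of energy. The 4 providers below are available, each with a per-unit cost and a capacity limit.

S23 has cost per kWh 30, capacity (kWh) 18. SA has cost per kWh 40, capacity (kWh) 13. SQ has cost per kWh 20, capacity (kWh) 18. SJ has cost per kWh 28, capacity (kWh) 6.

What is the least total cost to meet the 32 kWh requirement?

768

Cheapest first:
Take 18 from SQ at 20 ; need 14 more.
SJ (28): use full 6 ; 8 kWh to go.
S23 (30): take the remaining 8 ; done.
SA: unused.
Cost = 18×20 + 6×28 + 8×30 = 768.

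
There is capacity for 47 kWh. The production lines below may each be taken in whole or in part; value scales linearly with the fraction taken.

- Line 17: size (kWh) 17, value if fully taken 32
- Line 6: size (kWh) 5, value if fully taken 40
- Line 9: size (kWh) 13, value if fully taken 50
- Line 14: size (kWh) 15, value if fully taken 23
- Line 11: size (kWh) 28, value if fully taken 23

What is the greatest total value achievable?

140.4

Rank by value-to-size ratio: Line 6 40/5≈8, Line 9 50/13≈3.85, Line 17 32/17≈1.88, Line 14 23/15≈1.53, Line 11 23/28≈0.821.
Take all of Line 6 (5 kWh, value 40) — 42 kWh left.
All 13 kWh of Line 9 fit (value 50) — 29 remain.
Take all of Line 17 (17 kWh, value 32) — 12 kWh left.
Only 12 kWh remain; take 12/15 of Line 14 for value 23×12/15 = 18.4.
Total value = 140.4.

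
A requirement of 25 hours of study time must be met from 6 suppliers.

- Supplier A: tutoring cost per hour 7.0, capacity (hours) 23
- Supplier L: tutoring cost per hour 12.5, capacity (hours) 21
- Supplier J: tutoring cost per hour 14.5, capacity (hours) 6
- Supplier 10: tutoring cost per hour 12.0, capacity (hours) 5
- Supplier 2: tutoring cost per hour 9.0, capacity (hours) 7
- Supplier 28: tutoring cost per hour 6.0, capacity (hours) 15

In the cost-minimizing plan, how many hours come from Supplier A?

10

Fill from the cheapest supplier first.
Supplier 28 (6.0): use full 15 ; 10 hours to go.
Supplier A (7.0): take the remaining 10 ; done.
Supplier 2, Supplier 10, Supplier L, Supplier J: unused.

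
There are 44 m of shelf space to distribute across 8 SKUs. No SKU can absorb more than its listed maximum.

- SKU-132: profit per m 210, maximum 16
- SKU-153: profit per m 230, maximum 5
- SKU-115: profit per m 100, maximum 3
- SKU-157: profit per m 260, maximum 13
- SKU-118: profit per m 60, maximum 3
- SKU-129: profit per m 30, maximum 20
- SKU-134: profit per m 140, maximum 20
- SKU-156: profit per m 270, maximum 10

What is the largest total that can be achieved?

10590

Rank by profit per m: SKU-156 270 > SKU-157 260 > SKU-153 230 > SKU-132 210 > SKU-134 140 > SKU-115 100 > SKU-118 60 > SKU-129 30.
SKU-156: +10 to 10 (cap) ; 34 left.
SKU-157: +13 to 13 (cap) ; 21 left.
Give SKU-153 5 to hit its cap of 5 ; 16 left.
SKU-132 takes 16 to reach its cap of 16 ; 0 left.
Total = 210×16 + 230×5 + 260×13 + 270×10 = 10590.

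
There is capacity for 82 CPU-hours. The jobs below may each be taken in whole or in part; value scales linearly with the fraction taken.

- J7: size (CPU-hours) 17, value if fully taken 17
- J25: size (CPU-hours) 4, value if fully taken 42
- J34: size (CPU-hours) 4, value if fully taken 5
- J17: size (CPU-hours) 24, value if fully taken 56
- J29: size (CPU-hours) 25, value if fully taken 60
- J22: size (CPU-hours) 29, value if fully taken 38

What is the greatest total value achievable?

196

Best value per unit of size first: J25 42/4≈10.5, J29 60/25≈2.4, J17 56/24≈2.33, J22 38/29≈1.31, J34 5/4≈1.25, J7 17/17≈1.
J25: take in full, 4 CPU-hours for value 42 ; 78 left.
Take all of J29 (25 CPU-hours, value 60) ; 53 CPU-hours left.
J17: take in full, 24 CPU-hours for value 56 ; 29 left.
All 29 CPU-hours of J22 fit (value 38) ; 0 remain.
Total value = 196.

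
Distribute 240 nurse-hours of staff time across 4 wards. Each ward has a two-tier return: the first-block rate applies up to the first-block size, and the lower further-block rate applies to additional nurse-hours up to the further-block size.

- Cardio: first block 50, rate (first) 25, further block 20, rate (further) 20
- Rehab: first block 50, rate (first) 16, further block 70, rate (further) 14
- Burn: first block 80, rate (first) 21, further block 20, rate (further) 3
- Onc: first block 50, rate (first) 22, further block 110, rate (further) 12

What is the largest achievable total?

Treat each block as its own option and order by rate: Cardio/T1 25 > Onc/T1 22 > Burn/T1 21 > Cardio/T2 20 > Rehab/T1 16 > Rehab/T2 14 > Onc/T2 12 > Burn/T2 3.
Cardio T1 at 25: fill all 50 ; 190 left.
Onc T1 at 22: fill all 50 ; 140 left.
Burn/T1 (21): +80 ; 60 left.
Fill Cardio T2 block (20 at 20) ; 40 left.
Rehab T1 at 16: only 40 left, fill 40.
Total = 25×50 + 22×50 + 21×80 + 20×20 + 16×40 = 5070.

5070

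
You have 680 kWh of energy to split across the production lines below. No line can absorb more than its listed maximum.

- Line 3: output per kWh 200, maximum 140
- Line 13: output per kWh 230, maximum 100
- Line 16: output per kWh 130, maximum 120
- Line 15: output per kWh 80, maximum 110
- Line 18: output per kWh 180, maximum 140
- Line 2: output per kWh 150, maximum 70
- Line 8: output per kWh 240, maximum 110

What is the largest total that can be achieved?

Order the production lines by output per kWh: Line 8 240 > Line 13 230 > Line 3 200 > Line 18 180 > Line 2 150 > Line 16 130 > Line 15 80.
Line 8 takes 110 to reach its cap of 110 ; 570 left.
Give Line 13 100 to hit its cap of 100 ; 470 left.
Line 3: +140 to 140 (cap) ; 330 left.
Give Line 18 140 to hit its cap of 140 ; 190 left.
Line 2 takes 70 to reach its cap of 70 ; 120 left.
Line 16 takes 120 to reach its cap of 120 ; 0 left.
Total = 200×140 + 230×100 + 130×120 + 180×140 + 150×70 + 240×110 = 128700.

128700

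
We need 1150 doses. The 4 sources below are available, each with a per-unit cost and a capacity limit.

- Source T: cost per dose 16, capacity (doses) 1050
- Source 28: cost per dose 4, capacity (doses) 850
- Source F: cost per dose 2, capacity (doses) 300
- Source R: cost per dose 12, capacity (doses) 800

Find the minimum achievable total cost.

Cheapest first:
Source F (2): use full 300 — 850 doses to go.
Source 28 at 4: take all 850 doses — 0 still needed.
Source R, Source T: unused.
Cost = 300×2 + 850×4 = 4000.

4000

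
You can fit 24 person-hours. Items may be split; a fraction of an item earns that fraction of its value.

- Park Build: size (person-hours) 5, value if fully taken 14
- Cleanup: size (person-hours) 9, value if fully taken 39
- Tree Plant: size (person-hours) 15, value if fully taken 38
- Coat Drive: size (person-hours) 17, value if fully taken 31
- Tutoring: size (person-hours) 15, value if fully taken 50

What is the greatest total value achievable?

Sort by value density: Cleanup 39/9≈4.33, Tutoring 50/15≈3.33, Park Build 14/5≈2.8, Tree Plant 38/15≈2.53, Coat Drive 31/17≈1.82.
All 9 person-hours of Cleanup fit (value 39) → 15 remain.
Tutoring: take in full, 15 person-hours for value 50 → 0 left.
Total value = 89.

89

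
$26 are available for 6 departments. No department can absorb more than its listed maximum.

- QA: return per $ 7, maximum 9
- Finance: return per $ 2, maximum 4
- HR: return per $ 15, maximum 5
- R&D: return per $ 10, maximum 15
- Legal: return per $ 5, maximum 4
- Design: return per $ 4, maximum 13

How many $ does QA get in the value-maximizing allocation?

Order the departments by return per $: HR 15 > R&D 10 > QA 7 > Legal 5 > Design 4 > Finance 2.
HR takes 5 to reach its cap of 5 → 21 left.
R&D takes 15 to reach its cap of 15 → 6 left.
QA has room for 9 but only 6 remain, so it gets 6.

6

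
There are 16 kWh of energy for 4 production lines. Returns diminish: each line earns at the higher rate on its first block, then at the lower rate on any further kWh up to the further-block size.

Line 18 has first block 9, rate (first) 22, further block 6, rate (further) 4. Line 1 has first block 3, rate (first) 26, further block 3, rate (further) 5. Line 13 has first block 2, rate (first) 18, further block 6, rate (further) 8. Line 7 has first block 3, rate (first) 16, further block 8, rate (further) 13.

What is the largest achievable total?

344

Order all 8 blocks by rate: Line 1/first 26 > Line 18/first 22 > Line 13/first 18 > Line 7/first 16 > Line 7/second 13 > Line 13/second 8 > Line 1/second 5 > Line 18/second 4.
Fill Line 1 first block (3 at 26) — 13 left.
Line 18 first at 22: fill all 9 — 4 left.
Fill Line 13 first block (2 at 18) — 2 left.
2 remain; put them into Line 7 first at 16.
Total = 26×3 + 22×9 + 18×2 + 16×2 = 344.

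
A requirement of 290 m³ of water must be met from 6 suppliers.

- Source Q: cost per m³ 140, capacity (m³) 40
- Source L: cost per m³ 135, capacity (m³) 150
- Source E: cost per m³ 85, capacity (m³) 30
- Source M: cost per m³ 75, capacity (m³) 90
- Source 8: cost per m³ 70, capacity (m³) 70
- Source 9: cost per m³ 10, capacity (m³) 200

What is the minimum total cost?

Fill from the cheapest supplier first.
Source 9 (10): use full 200 ; 90 m³ to go.
Take 70 from Source 8 at 70 ; need 20 more.
Source M at 75: take 20 of its 90 ; requirement met.
Source E, Source L, Source Q: unused.
Cost = 200×10 + 70×70 + 20×75 = 8400.

8400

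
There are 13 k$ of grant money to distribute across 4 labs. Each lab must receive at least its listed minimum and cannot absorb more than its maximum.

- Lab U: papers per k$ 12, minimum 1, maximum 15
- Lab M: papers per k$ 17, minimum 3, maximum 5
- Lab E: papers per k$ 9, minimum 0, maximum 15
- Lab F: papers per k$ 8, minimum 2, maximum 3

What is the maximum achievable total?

Meeting every minimum uses 1+3+0+2 = 6 k$, leaving 7.
Highest papers per k$ first: Lab M 17 > Lab U 12 > Lab E 9 > Lab F 8.
Lab M: +2 to 5 (cap) ; 5 left.
Only 5 left; Lab U takes them to reach 6.
Total = 12×6 + 17×5 + 8×2 = 173.

173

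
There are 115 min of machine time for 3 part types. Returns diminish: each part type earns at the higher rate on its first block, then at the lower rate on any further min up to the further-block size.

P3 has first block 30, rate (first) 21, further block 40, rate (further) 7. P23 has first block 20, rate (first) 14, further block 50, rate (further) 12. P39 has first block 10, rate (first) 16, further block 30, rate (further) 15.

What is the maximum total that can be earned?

Order all 6 blocks by rate: P3/tier1 21 > P39/tier1 16 > P39/tier2 15 > P23/tier1 14 > P23/tier2 12 > P3/tier2 7.
Fill P3 tier1 block (30 at 21) — 85 left.
P39/tier1 (16): +10 — 75 left.
P39/tier2 (15): +30 — 45 left.
P23 tier1 at 14: fill all 20 — 25 left.
P23/tier2: +25 of 50 at 12; pool empty.
Total = 21×30 + 16×10 + 15×30 + 14×20 + 12×25 = 1820.

1820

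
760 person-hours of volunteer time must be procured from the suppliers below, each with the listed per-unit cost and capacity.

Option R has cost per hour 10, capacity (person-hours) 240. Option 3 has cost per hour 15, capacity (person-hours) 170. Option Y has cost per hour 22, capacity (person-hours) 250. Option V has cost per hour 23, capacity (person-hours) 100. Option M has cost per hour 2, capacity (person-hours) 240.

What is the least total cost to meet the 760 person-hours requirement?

7850

Fill from the cheapest supplier first.
Option M (2): use full 240 ; 520 person-hours to go.
Option R at 10: take all 240 person-hours ; 280 still needed.
Option 3 at 15: take all 170 person-hours ; 110 still needed.
Take 110 from Option Y at 22 to finish.
Option V: unused.
Cost = 240×2 + 240×10 + 170×15 + 110×22 = 7850.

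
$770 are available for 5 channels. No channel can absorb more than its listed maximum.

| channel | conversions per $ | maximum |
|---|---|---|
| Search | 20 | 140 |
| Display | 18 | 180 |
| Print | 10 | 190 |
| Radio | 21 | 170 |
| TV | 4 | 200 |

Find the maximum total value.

11870

Highest conversions per $ first: Radio 21 > Search 20 > Display 18 > Print 10 > TV 4.
Give Radio 170 to hit its cap of 170 ; 600 left.
Search takes 140 to reach its cap of 140 ; 460 left.
Display: +180 to 180 (cap) ; 280 left.
Print: +190 to 190 (cap) ; 90 left.
TV has room for 200 but only 90 remain, so it gets 90.
Total = 20×140 + 18×180 + 10×190 + 21×170 + 4×90 = 11870.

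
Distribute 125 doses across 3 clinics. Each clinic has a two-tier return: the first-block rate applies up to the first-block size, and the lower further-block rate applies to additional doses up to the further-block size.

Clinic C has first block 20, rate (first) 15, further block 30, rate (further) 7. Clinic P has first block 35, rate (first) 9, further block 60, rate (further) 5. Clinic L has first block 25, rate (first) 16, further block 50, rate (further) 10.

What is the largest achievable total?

Treat each block as its own option and order by rate: Clinic L/tier1 16 > Clinic C/tier1 15 > Clinic L/tier2 10 > Clinic P/tier1 9 > Clinic C/tier2 7 > Clinic P/tier2 5.
Clinic L tier1 at 16: fill all 25 — 100 left.
Clinic C/tier1 (15): +20 — 80 left.
Fill Clinic L tier2 block (50 at 10) — 30 left.
Clinic P/tier1: +30 of 35 at 9; pool empty.
Total = 16×25 + 15×20 + 10×50 + 9×30 = 1470.

1470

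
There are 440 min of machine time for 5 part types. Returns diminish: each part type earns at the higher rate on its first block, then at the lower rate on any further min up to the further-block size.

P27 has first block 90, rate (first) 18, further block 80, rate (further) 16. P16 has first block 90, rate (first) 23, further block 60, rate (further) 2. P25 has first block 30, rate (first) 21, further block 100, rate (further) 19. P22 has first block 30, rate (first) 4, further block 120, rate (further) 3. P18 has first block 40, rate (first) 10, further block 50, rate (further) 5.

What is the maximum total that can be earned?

Order all 10 blocks by rate: P16/T1 23 > P25/T1 21 > P25/T2 19 > P27/T1 18 > P27/T2 16 > P18/T1 10 > P18/T2 5 > P22/T1 4 > P22/T2 3 > P16/T2 2.
P16/T1 (23): +90 → 350 left.
Fill P25 T1 block (30 at 21) → 320 left.
Fill P25 T2 block (100 at 19) → 220 left.
P27/T1 (18): +90 → 130 left.
Fill P27 T2 block (80 at 16) → 50 left.
P18 T1 at 10: fill all 40 → 10 left.
10 remain; put them into P18 T2 at 5.
Total = 23×90 + 21×30 + 19×100 + 18×90 + 16×80 + 10×40 + 5×10 = 7950.

7950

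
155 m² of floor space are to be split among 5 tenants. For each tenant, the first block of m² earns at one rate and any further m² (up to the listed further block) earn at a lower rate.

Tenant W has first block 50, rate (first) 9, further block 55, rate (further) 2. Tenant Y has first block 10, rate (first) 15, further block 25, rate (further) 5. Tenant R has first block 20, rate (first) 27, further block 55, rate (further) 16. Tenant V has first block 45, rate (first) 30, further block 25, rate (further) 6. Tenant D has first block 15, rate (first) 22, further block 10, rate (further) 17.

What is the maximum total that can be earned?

Treat each block as its own option and order by rate: Tenant V/tier1 30 > Tenant R/tier1 27 > Tenant D/tier1 22 > Tenant D/tier2 17 > Tenant R/tier2 16 > Tenant Y/tier1 15 > Tenant W/tier1 9 > Tenant V/tier2 6 > Tenant Y/tier2 5 > Tenant W/tier2 2.
Tenant V tier1 at 30: fill all 45 — 110 left.
Tenant R/tier1 (27): +20 — 90 left.
Tenant D tier1 at 22: fill all 15 — 75 left.
Tenant D tier2 at 17: fill all 10 — 65 left.
Fill Tenant R tier2 block (55 at 16) — 10 left.
Tenant Y/tier1 (15): +10 — 0 left.
Total = 30×45 + 27×20 + 22×15 + 17×10 + 16×55 + 15×10 = 3420.

3420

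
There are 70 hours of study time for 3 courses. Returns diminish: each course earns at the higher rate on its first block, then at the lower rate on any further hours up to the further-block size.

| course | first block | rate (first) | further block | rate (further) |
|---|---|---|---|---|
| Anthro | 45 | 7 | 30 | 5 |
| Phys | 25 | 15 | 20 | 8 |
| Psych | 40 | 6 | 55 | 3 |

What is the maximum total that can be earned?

Order all 6 blocks by rate: Phys/tier1 15 > Phys/tier2 8 > Anthro/tier1 7 > Psych/tier1 6 > Anthro/tier2 5 > Psych/tier2 3.
Phys tier1 at 15: fill all 25 ; 45 left.
Phys/tier2 (8): +20 ; 25 left.
Anthro tier1 at 7: only 25 left, fill 25.
Total = 15×25 + 8×20 + 7×25 = 710.

710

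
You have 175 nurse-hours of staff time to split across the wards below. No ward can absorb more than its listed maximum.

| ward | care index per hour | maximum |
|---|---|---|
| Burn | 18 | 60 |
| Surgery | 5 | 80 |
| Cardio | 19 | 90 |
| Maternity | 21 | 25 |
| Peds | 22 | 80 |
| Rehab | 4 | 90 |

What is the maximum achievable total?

3615

Highest care index per hour first: Peds 22 > Maternity 21 > Cardio 19 > Burn 18 > Surgery 5 > Rehab 4.
Peds takes 80 to reach its cap of 80 → 95 left.
Maternity: +25 to 25 (cap) → 70 left.
Cardio: +70 (room for 90) → 70. Pool exhausted.
Total = 19×70 + 21×25 + 22×80 = 3615.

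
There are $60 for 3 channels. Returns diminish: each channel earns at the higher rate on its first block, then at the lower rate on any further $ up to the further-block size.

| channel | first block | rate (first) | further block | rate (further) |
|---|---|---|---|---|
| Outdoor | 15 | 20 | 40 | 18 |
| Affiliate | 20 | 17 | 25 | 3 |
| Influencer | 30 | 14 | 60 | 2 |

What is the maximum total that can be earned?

Order all 6 blocks by rate: Outdoor/first 20 > Outdoor/second 18 > Affiliate/first 17 > Influencer/first 14 > Affiliate/second 3 > Influencer/second 2.
Fill Outdoor first block (15 at 20) ; 45 left.
Outdoor second at 18: fill all 40 ; 5 left.
Affiliate first at 17: only 5 left, fill 5.
Total = 20×15 + 18×40 + 17×5 = 1105.

1105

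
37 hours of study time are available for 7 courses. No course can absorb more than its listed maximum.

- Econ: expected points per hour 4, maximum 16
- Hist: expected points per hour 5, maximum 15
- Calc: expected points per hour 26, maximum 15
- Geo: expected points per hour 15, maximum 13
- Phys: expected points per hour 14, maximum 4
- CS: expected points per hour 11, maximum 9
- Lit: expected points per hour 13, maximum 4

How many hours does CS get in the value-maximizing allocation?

1

Rank by expected points per hour: Calc 26 > Geo 15 > Phys 14 > Lit 13 > CS 11 > Hist 5 > Econ 4.
Calc: +15 to 15 (cap) → 22 left.
Geo takes 13 to reach its cap of 13 → 9 left.
Phys takes 4 to reach its cap of 4 → 5 left.
Lit takes 4 to reach its cap of 4 → 1 left.
Only 1 left; CS takes them to reach 1.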